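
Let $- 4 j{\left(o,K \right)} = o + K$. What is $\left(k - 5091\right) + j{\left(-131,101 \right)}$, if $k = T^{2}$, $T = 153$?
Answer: $\frac{36651}{2} \approx 18326.0$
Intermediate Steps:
$k = 23409$ ($k = 153^{2} = 23409$)
$j{\left(o,K \right)} = - \frac{K}{4} - \frac{o}{4}$ ($j{\left(o,K \right)} = - \frac{o + K}{4} = - \frac{K + o}{4} = - \frac{K}{4} - \frac{o}{4}$)
$\left(k - 5091\right) + j{\left(-131,101 \right)} = \left(23409 - 5091\right) - - \frac{15}{2} = 18318 + \left(- \frac{101}{4} + \frac{131}{4}\right) = 18318 + \frac{15}{2} = \frac{36651}{2}$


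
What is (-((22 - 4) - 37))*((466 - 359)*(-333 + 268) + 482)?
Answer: -122987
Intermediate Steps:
(-((22 - 4) - 37))*((466 - 359)*(-333 + 268) + 482) = (-(18 - 37))*(107*(-65) + 482) = (-1*(-19))*(-6955 + 482) = 19*(-6473) = -122987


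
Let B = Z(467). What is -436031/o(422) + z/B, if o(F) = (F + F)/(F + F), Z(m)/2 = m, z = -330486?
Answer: -203791720/467 ≈ -4.3639e+5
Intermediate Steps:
Z(m) = 2*m
B = 934 (B = 2*467 = 934)
o(F) = 1 (o(F) = (2*F)/((2*F)) = (2*F)*(1/(2*F)) = 1)
-436031/o(422) + z/B = -436031/1 - 330486/934 = -436031*1 - 330486*1/934 = -436031 - 165243/467 = -203791720/467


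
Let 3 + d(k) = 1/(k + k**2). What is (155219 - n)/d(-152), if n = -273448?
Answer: -9838764984/68855 ≈ -1.4289e+5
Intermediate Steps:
d(k) = -3 + 1/(k + k**2)
(155219 - n)/d(-152) = (155219 - 1*(-273448))/(((1 - 3*(-152) - 3*(-152)**2)/((-152)*(1 - 152)))) = (155219 + 273448)/((-1/152*(1 + 456 - 3*23104)/(-151))) = 428667/((-1/152*(-1/151)*(1 + 456 - 69312))) = 428667/((-1/152*(-1/151)*(-68855))) = 428667/(-68855/22952) = 428667*(-22952/68855) = -9838764984/68855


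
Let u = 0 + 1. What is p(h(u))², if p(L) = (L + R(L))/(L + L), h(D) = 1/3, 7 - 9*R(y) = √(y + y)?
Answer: (30 - √6)²/324 ≈ 2.3427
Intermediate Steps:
u = 1
R(y) = 7/9 - √2*√y/9 (R(y) = 7/9 - √(y + y)/9 = 7/9 - √2*√y/9)
h(D) = ⅓ (h(D) = 1*(⅓) = ⅓)
p(L) = (7/9 + L - √2*√L/9)/(2*L) (p(L) = (L + (7/9 - √2*√L/9))/(L + L) = (7/9 + L - √2*√L/9)/((2*L)) = (7/9 + L - √2*√L/9)*(1/(2*L)) = (7/9 + L - √2*√L/9)/(2*L))
p(h(u))² = ((7 + 9*(⅓) - √2*√(⅓))/(18*(⅓)))² = ((1/18)*3*(7 + 3 - √2*√3/3))² = ((1/18)*3*(7 + 3 - √6/3))² = ((1/18)*3*(10 - √6/3))² = (5/3 - √6/18)²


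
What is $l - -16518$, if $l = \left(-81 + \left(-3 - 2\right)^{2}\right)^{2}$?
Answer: $19654$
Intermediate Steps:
$l = 3136$ ($l = \left(-81 + \left(-5\right)^{2}\right)^{2} = \left(-81 + 25\right)^{2} = \left(-56\right)^{2} = 3136$)
$l - -16518 = 3136 - -16518 = 3136 + 16518 = 19654$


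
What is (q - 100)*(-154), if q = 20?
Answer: 12320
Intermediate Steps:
(q - 100)*(-154) = (20 - 100)*(-154) = -80*(-154) = 12320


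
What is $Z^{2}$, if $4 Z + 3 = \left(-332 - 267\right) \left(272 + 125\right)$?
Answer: $\frac{14137923409}{4} \approx 3.5345 \cdot 10^{9}$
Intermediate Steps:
$Z = - \frac{118903}{2}$ ($Z = - \frac{3}{4} + \frac{\left(-332 - 267\right) \left(272 + 125\right)}{4} = - \frac{3}{4} + \frac{\left(-599\right) 397}{4} = - \frac{3}{4} + \frac{1}{4} \left(-237803\right) = - \frac{3}{4} - \frac{237803}{4} = - \frac{118903}{2} \approx -59452.0$)
$Z^{2} = \left(- \frac{118903}{2}\right)^{2} = \frac{14137923409}{4}$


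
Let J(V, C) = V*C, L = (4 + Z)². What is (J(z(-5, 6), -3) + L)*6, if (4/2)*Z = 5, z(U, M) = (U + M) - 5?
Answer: 651/2 ≈ 325.50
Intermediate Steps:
z(U, M) = -5 + M + U (z(U, M) = (M + U) - 5 = -5 + M + U)
Z = 5/2 (Z = (½)*5 = 5/2 ≈ 2.5000)
L = 169/4 (L = (4 + 5/2)² = (13/2)² = 169/4 ≈ 42.250)
J(V, C) = C*V
(J(z(-5, 6), -3) + L)*6 = (-3*(-5 + 6 - 5) + 169/4)*6 = (-3*(-4) + 169/4)*6 = (12 + 169/4)*6 = (217/4)*6 = 651/2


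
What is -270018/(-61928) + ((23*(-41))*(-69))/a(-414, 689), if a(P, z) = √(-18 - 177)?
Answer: 135009/30964 - 21689*I*√195/65 ≈ 4.3602 - 4659.5*I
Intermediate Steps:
a(P, z) = I*√195 (a(P, z) = √(-195) = I*√195)
-270018/(-61928) + ((23*(-41))*(-69))/a(-414, 689) = -270018/(-61928) + ((23*(-41))*(-69))/((I*√195)) = -270018*(-1/61928) + (-943*(-69))*(-I*√195/195) = 135009/30964 + 65067*(-I*√195/195) = 135009/30964 - 21689*I*√195/65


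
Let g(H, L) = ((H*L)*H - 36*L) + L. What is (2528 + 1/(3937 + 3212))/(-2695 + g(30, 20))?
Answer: 18072673/104411145 ≈ 0.17309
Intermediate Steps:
g(H, L) = -35*L + L*H**2 (g(H, L) = (L*H**2 - 36*L) + L = (-36*L + L*H**2) + L = -35*L + L*H**2)
(2528 + 1/(3937 + 3212))/(-2695 + g(30, 20)) = (2528 + 1/(3937 + 3212))/(-2695 + 20*(-35 + 30**2)) = (2528 + 1/7149)/(-2695 + 20*(-35 + 900)) = (2528 + 1/7149)/(-2695 + 20*865) = 18072673/(7149*(-2695 + 17300)) = (18072673/7149)/14605 = (18072673/7149)*(1/14605) = 18072673/104411145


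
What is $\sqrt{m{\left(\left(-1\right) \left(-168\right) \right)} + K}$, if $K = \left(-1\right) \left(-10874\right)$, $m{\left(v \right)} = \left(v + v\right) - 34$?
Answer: $2 \sqrt{2794} \approx 105.72$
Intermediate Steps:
$m{\left(v \right)} = -34 + 2 v$ ($m{\left(v \right)} = 2 v - 34 = -34 + 2 v$)
$K = 10874$
$\sqrt{m{\left(\left(-1\right) \left(-168\right) \right)} + K} = \sqrt{\left(-34 + 2 \left(\left(-1\right) \left(-168\right)\right)\right) + 10874} = \sqrt{\left(-34 + 2 \cdot 168\right) + 10874} = \sqrt{\left(-34 + 336\right) + 10874} = \sqrt{302 + 10874} = \sqrt{11176} = 2 \sqrt{2794}$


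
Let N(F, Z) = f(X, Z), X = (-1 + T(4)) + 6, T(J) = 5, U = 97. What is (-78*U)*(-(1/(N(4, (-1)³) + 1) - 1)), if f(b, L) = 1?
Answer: -3783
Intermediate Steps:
X = 10 (X = (-1 + 5) + 6 = 4 + 6 = 10)
N(F, Z) = 1
(-78*U)*(-(1/(N(4, (-1)³) + 1) - 1)) = (-78*97)*(-(1/(1 + 1) - 1)) = -(-7566)*(1/2 - 1) = -(-7566)*(½ - 1) = -(-7566)*(-1)/2 = -7566*½ = -3783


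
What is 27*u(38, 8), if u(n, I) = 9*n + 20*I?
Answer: 13554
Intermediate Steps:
27*u(38, 8) = 27*(9*38 + 20*8) = 27*(342 + 160) = 27*502 = 13554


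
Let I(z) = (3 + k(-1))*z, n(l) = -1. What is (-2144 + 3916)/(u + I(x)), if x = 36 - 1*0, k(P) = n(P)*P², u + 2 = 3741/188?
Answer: 333136/16901 ≈ 19.711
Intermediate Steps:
u = 3365/188 (u = -2 + 3741/188 = 3365/188 ≈ 17.899)
k(P) = -P²
x = 36 (x = 36 + 0 = 36)
I(z) = 2*z (I(z) = (3 - 1*(-1)²)*z = (3 - 1*1)*z = (3 - 1)*z = 2*z)
(-2144 + 3916)/(u + I(x)) = (-2144 + 3916)/(3365/188 + 2*36) = 1772/(3365/188 + 72) = 1772/(16901/188) = 1772*(188/16901) = 333136/16901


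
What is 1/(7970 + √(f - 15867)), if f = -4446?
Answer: 7970/63541213 - 3*I*√2257/63541213 ≈ 0.00012543 - 2.243e-6*I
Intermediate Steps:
1/(7970 + √(f - 15867)) = 1/(7970 + √(-4446 - 15867)) = 1/(7970 + √(-20313)) = 1/(7970 + 3*I*√2257)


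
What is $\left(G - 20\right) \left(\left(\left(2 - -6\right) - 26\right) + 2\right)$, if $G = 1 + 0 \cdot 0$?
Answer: $304$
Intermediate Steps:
$G = 1$ ($G = 1 + 0 = 1$)
$\left(G - 20\right) \left(\left(\left(2 - -6\right) - 26\right) + 2\right) = \left(1 - 20\right) \left(\left(\left(2 - -6\right) - 26\right) + 2\right) = - 19 \left(\left(\left(2 + 6\right) - 26\right) + 2\right) = - 19 \left(\left(8 - 26\right) + 2\right) = - 19 \left(-18 + 2\right) = \left(-19\right) \left(-16\right) = 304$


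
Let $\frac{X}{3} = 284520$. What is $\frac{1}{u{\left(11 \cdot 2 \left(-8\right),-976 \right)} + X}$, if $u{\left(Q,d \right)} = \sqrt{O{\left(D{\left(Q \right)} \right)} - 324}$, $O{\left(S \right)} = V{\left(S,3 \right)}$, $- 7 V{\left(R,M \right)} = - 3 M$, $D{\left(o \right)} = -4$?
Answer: $\frac{663880}{566661413051} - \frac{i \sqrt{1757}}{1699984239153} \approx 1.1716 \cdot 10^{-6} - 2.4657 \cdot 10^{-11} i$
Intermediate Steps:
$V{\left(R,M \right)} = \frac{3 M}{7}$ ($V{\left(R,M \right)} = - \frac{\left(-3\right) M}{7} = \frac{3 M}{7}$)
$X = 853560$ ($X = 3 \cdot 284520 = 853560$)
$O{\left(S \right)} = \frac{9}{7}$ ($O{\left(S \right)} = \frac{3}{7} \cdot 3 = \frac{9}{7}$)
$u{\left(Q,d \right)} = \frac{3 i \sqrt{1757}}{7}$ ($u{\left(Q,d \right)} = \sqrt{\frac{9}{7} - 324} = \sqrt{- \frac{2259}{7}} = \frac{3 i \sqrt{1757}}{7}$)
$\frac{1}{u{\left(11 \cdot 2 \left(-8\right),-976 \right)} + X} = \frac{1}{\frac{3 i \sqrt{1757}}{7} + 853560} = \frac{1}{853560 + \frac{3 i \sqrt{1757}}{7}}$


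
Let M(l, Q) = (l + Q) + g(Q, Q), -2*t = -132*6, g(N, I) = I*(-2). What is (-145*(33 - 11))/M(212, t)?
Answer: 1595/92 ≈ 17.337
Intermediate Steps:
g(N, I) = -2*I
t = 396 (t = -(-66)*6 = -1/2*(-792) = 396)
M(l, Q) = l - Q (M(l, Q) = (l + Q) - 2*Q = (Q + l) - 2*Q = l - Q)
(-145*(33 - 11))/M(212, t) = (-145*(33 - 11))/(212 - 1*396) = (-145*22)/(212 - 396) = -3190/(-184) = -3190*(-1/184) = 1595/92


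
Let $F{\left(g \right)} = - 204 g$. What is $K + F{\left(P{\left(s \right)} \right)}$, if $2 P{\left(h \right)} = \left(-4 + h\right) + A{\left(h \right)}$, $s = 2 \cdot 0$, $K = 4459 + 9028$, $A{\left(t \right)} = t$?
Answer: $13895$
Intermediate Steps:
$K = 13487$
$s = 0$
$P{\left(h \right)} = -2 + h$ ($P{\left(h \right)} = \frac{\left(-4 + h\right) + h}{2} = \frac{-4 + 2 h}{2} = -2 + h$)
$K + F{\left(P{\left(s \right)} \right)} = 13487 - 204 \left(-2 + 0\right) = 13487 - -408 = 13487 + 408 = 13895$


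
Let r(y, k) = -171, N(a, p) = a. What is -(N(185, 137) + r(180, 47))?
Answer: -14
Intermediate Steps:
-(N(185, 137) + r(180, 47)) = -(185 - 171) = -1*14 = -14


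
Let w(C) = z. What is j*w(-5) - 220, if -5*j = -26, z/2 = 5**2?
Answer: 40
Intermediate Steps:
z = 50 (z = 2*5**2 = 2*25 = 50)
w(C) = 50
j = 26/5 (j = -1/5*(-26) = 26/5 ≈ 5.2000)
j*w(-5) - 220 = (26/5)*50 - 220 = 260 - 220 = 40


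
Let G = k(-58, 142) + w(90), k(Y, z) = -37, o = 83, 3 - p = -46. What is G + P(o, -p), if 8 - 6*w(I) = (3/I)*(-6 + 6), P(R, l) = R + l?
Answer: -5/3 ≈ -1.6667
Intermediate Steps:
p = 49 (p = 3 - 1*(-46) = 3 + 46 = 49)
w(I) = 4/3 (w(I) = 4/3 - 3/I*(-6 + 6)/6 = 4/3 - 3/I*0/6 = 4/3 - 1/6*0 = 4/3 + 0 = 4/3)
G = -107/3 (G = -37 + 4/3 = -107/3 ≈ -35.667)
G + P(o, -p) = -107/3 + (83 - 1*49) = -107/3 + (83 - 49) = -107/3 + 34 = -5/3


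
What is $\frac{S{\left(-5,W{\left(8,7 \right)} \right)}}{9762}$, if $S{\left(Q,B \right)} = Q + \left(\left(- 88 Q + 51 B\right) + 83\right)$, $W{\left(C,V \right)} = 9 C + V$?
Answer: $\frac{4547}{9762} \approx 0.46579$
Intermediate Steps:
$W{\left(C,V \right)} = V + 9 C$
$S{\left(Q,B \right)} = 83 - 87 Q + 51 B$ ($S{\left(Q,B \right)} = Q + \left(83 - 88 Q + 51 B\right) = 83 - 87 Q + 51 B$)
$\frac{S{\left(-5,W{\left(8,7 \right)} \right)}}{9762} = \frac{83 - -435 + 51 \left(7 + 9 \cdot 8\right)}{9762} = \left(83 + 435 + 51 \left(7 + 72\right)\right) \frac{1}{9762} = \left(83 + 435 + 51 \cdot 79\right) \frac{1}{9762} = \left(83 + 435 + 4029\right) \frac{1}{9762} = 4547 \cdot \frac{1}{9762} = \frac{4547}{9762}$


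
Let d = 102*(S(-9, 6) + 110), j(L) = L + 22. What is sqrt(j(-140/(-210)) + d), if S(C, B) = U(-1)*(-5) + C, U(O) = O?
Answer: 2*sqrt(24378)/3 ≈ 104.09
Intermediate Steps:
j(L) = 22 + L
S(C, B) = 5 + C (S(C, B) = -1*(-5) + C = 5 + C)
d = 10812 (d = 102*((5 - 9) + 110) = 102*(-4 + 110) = 102*106 = 10812)
sqrt(j(-140/(-210)) + d) = sqrt((22 - 140/(-210)) + 10812) = sqrt((22 - 140*(-1/210)) + 10812) = sqrt((22 + 2/3) + 10812) = sqrt(68/3 + 10812) = sqrt(32504/3) = 2*sqrt(24378)/3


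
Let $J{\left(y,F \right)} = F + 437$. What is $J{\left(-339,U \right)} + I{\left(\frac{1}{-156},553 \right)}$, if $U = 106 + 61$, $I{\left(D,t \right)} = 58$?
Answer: $662$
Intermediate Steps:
$U = 167$
$J{\left(y,F \right)} = 437 + F$
$J{\left(-339,U \right)} + I{\left(\frac{1}{-156},553 \right)} = \left(437 + 167\right) + 58 = 604 + 58 = 662$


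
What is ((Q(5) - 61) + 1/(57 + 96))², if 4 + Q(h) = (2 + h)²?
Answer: 5987809/23409 ≈ 255.79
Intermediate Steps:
Q(h) = -4 + (2 + h)²
((Q(5) - 61) + 1/(57 + 96))² = ((5*(4 + 5) - 61) + 1/(57 + 96))² = ((5*9 - 61) + 1/153)² = ((45 - 61) + 1/153)² = (-16 + 1/153)² = (-2447/153)² = 5987809/23409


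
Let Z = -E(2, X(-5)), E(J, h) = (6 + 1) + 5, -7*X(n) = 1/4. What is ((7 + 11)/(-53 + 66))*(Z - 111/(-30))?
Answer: -747/65 ≈ -11.492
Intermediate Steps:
X(n) = -1/28 (X(n) = -1/(7*4) = -1/7*1/4 = -1/28)
E(J, h) = 12 (E(J, h) = 7 + 5 = 12)
Z = -12 (Z = -1*12 = -12)
((7 + 11)/(-53 + 66))*(Z - 111/(-30)) = ((7 + 11)/(-53 + 66))*(-12 - 111/(-30)) = (18/13)*(-12 - 111*(-1/30)) = (18*(1/13))*(-12 + 37/10) = (18/13)*(-83/10) = -747/65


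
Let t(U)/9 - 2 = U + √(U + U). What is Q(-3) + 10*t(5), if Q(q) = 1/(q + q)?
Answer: 3779/6 + 90*√10 ≈ 914.44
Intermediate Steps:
t(U) = 18 + 9*U + 9*√2*√U (t(U) = 18 + 9*(U + √(U + U)) = 18 + 9*(U + √(2*U)) = 18 + 9*(U + √2*√U) = 18 + (9*U + 9*√2*√U) = 18 + 9*U + 9*√2*√U)
Q(q) = 1/(2*q)
Q(-3) + 10*t(5) = (½)/(-3) + 10*(18 + 9*5 + 9*√2*√5) = (½)*(-⅓) + 10*(18 + 45 + 9*√10) = -⅙ + 10*(63 + 9*√10) = -⅙ + (630 + 90*√10) = 3779/6 + 90*√10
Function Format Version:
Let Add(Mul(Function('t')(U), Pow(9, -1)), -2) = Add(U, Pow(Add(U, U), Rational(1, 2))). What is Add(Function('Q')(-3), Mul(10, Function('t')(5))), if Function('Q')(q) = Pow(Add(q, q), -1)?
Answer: Add(Rational(3779, 6), Mul(90, Pow(10, Rational(1, 2)))) ≈ 914.44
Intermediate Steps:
Function('t')(U) = Add(18, Mul(9, U), Mul(9, Pow(2, Rational(1, 2)), Pow(U, Rational(1, 2)))) (Function('t')(U) = Add(18, Mul(9, Add(U, Pow(Add(U, U), Rational(1, 2))))) = Add(18, Mul(9, Add(U, Pow(Mul(2, U), Rational(1, 2))))) = Add(18, Mul(9, Add(U, Mul(Pow(2, Rational(1, 2)), Pow(U, Rational(1, 2)))))) = Add(18, Add(Mul(9, U), Mul(9, Pow(2, Rational(1, 2)), Pow(U, Rational(1, 2))))) = Add(18, Mul(9, U), Mul(9, Pow(2, Rational(1, 2)), Pow(U, Rational(1, 2)))))
Function('Q')(q) = Mul(Rational(1, 2), Pow(q, -1)) (Function('Q')(q) = Pow(Mul(2, q), -1) = Mul(Rational(1, 2), Pow(q, -1)))
Add(Function('Q')(-3), Mul(10, Function('t')(5))) = Add(Mul(Rational(1, 2), Pow(-3, -1)), Mul(10, Add(18, Mul(9, 5), Mul(9, Pow(2, Rational(1, 2)), Pow(5, Rational(1, 2)))))) = Add(Mul(Rational(1, 2), Rational(-1, 3)), Mul(10, Add(18, 45, Mul(9, Pow(10, Rational(1, 2)))))) = Add(Rational(-1, 6), Mul(10, Add(63, Mul(9, Pow(10, Rational(1, 2)))))) = Add(Rational(-1, 6), Add(630, Mul(90, Pow(10, Rational(1, 2))))) = Add(Rational(3779, 6), Mul(90, Pow(10, Rational(1, 2))))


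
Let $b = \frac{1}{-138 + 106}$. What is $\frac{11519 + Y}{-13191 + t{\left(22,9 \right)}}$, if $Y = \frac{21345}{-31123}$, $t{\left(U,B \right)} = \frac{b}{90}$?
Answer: $- \frac{1032435336960}{1182365290963} \approx -0.87319$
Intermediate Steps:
$b = - \frac{1}{32}$ ($b = \frac{1}{-32} = - \frac{1}{32} \approx -0.03125$)
$t{\left(U,B \right)} = - \frac{1}{2880}$ ($t{\left(U,B \right)} = - \frac{1}{32 \cdot 90} = \left(- \frac{1}{32}\right) \frac{1}{90} = - \frac{1}{2880}$)
$Y = - \frac{21345}{31123}$ ($Y = 21345 \left(- \frac{1}{31123}\right) = - \frac{21345}{31123} \approx -0.68583$)
$\frac{11519 + Y}{-13191 + t{\left(22,9 \right)}} = \frac{11519 - \frac{21345}{31123}}{-13191 - \frac{1}{2880}} = \frac{358484492}{31123 \left(- \frac{37990081}{2880}\right)} = \frac{358484492}{31123} \left(- \frac{2880}{37990081}\right) = - \frac{1032435336960}{1182365290963}$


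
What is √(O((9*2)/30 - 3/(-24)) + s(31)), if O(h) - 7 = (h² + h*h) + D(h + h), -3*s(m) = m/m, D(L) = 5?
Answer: √183138/120 ≈ 3.5662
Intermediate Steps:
s(m) = -⅓ (s(m) = -m/(3*m) = -⅓*1 = -⅓)
O(h) = 12 + 2*h² (O(h) = 7 + ((h² + h*h) + 5) = 7 + ((h² + h²) + 5) = 7 + (2*h² + 5) = 7 + (5 + 2*h²) = 12 + 2*h²)
√(O((9*2)/30 - 3/(-24)) + s(31)) = √((12 + 2*((9*2)/30 - 3/(-24))²) - ⅓) = √((12 + 2*(18*(1/30) - 3*(-1/24))²) - ⅓) = √((12 + 2*(⅗ + ⅛)²) - ⅓) = √((12 + 2*(29/40)²) - ⅓) = √((12 + 2*(841/1600)) - ⅓) = √((12 + 841/800) - ⅓) = √(10441/800 - ⅓) = √(30523/2400) = √183138/120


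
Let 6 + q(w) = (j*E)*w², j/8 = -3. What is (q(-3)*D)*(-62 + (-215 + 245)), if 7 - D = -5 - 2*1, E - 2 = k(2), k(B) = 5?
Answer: 680064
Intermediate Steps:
E = 7 (E = 2 + 5 = 7)
j = -24 (j = 8*(-3) = -24)
q(w) = -6 - 168*w² (q(w) = -6 + (-24*7)*w² = -6 - 168*w²)
D = 14 (D = 7 - (-5 - 2*1) = 7 - (-5 - 2) = 7 - 1*(-7) = 7 + 7 = 14)
(q(-3)*D)*(-62 + (-215 + 245)) = ((-6 - 168*(-3)²)*14)*(-62 + (-215 + 245)) = ((-6 - 168*9)*14)*(-62 + 30) = ((-6 - 1512)*14)*(-32) = -1518*14*(-32) = -21252*(-32) = 680064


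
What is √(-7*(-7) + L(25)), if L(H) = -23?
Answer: √26 ≈ 5.0990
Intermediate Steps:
√(-7*(-7) + L(25)) = √(-7*(-7) - 23) = √(49 - 23) = √26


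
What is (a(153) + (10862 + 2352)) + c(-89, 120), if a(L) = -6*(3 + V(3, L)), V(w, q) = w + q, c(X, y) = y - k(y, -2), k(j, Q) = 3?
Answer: 12377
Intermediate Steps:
c(X, y) = -3 + y (c(X, y) = y - 1*3 = y - 3 = -3 + y)
V(w, q) = q + w
a(L) = -36 - 6*L (a(L) = -6*(3 + (L + 3)) = -6*(3 + (3 + L)) = -6*(6 + L) = -36 - 6*L)
(a(153) + (10862 + 2352)) + c(-89, 120) = ((-36 - 6*153) + (10862 + 2352)) + (-3 + 120) = ((-36 - 918) + 13214) + 117 = (-954 + 13214) + 117 = 12260 + 117 = 12377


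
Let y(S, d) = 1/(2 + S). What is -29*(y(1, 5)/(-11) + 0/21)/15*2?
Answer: 58/495 ≈ 0.11717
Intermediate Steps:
-29*(y(1, 5)/(-11) + 0/21)/15*2 = -29*(1/((2 + 1)*(-11)) + 0/21)/15*2 = -29*(-1/11/3 + 0*(1/21))/15*2 = -29*((⅓)*(-1/11) + 0)/15*2 = -29*(-1/33 + 0)/15*2 = -(-29)/(33*15)*2 = -29*(-1/495)*2 = (29/495)*2 = 58/495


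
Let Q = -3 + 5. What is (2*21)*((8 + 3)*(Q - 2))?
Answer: 0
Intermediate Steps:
Q = 2
(2*21)*((8 + 3)*(Q - 2)) = (2*21)*((8 + 3)*(2 - 2)) = 42*(11*0) = 42*0 = 0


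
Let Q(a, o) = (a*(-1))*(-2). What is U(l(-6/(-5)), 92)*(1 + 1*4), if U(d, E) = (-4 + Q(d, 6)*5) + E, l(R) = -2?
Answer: 340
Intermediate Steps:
Q(a, o) = 2*a (Q(a, o) = -a*(-2) = 2*a)
U(d, E) = -4 + E + 10*d (U(d, E) = (-4 + (2*d)*5) + E = (-4 + 10*d) + E = -4 + E + 10*d)
U(l(-6/(-5)), 92)*(1 + 1*4) = (-4 + 92 + 10*(-2))*(1 + 1*4) = (-4 + 92 - 20)*(1 + 4) = 68*5 = 340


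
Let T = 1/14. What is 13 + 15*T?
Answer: 197/14 ≈ 14.071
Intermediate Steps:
T = 1/14 ≈ 0.071429
13 + 15*T = 13 + 15*(1/14) = 13 + 15/14 = 197/14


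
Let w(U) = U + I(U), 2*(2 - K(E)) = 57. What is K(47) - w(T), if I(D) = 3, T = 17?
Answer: -93/2 ≈ -46.500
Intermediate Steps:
K(E) = -53/2 (K(E) = 2 - 1/2*57 = 2 - 57/2 = -53/2)
w(U) = 3 + U (w(U) = U + 3 = 3 + U)
K(47) - w(T) = -53/2 - (3 + 17) = -53/2 - 1*20 = -53/2 - 20 = -93/2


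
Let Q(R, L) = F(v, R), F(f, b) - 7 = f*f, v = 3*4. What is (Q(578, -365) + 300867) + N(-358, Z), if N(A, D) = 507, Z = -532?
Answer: 301525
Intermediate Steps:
v = 12
F(f, b) = 7 + f² (F(f, b) = 7 + f*f = 7 + f²)
Q(R, L) = 151 (Q(R, L) = 7 + 12² = 7 + 144 = 151)
(Q(578, -365) + 300867) + N(-358, Z) = (151 + 300867) + 507 = 301018 + 507 = 301525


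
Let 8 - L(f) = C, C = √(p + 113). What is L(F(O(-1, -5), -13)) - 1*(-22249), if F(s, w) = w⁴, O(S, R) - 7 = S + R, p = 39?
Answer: 22257 - 2*√38 ≈ 22245.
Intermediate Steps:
C = 2*√38 (C = √(39 + 113) = √152 = 2*√38 ≈ 12.329)
O(S, R) = 7 + R + S (O(S, R) = 7 + (S + R) = 7 + (R + S) = 7 + R + S)
L(f) = 8 - 2*√38
L(F(O(-1, -5), -13)) - 1*(-22249) = (8 - 2*√38) - 1*(-22249) = (8 - 2*√38) + 22249 = 22257 - 2*√38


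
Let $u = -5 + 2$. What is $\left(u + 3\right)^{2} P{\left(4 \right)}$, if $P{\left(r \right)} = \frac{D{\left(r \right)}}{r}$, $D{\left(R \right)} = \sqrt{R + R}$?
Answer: $0$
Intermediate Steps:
$D{\left(R \right)} = \sqrt{2} \sqrt{R}$ ($D{\left(R \right)} = \sqrt{2 R} = \sqrt{2} \sqrt{R}$)
$P{\left(r \right)} = \frac{\sqrt{2}}{\sqrt{r}}$ ($P{\left(r \right)} = \frac{\sqrt{2} \sqrt{r}}{r} = \frac{\sqrt{2}}{\sqrt{r}}$)
$u = -3$
$\left(u + 3\right)^{2} P{\left(4 \right)} = \left(-3 + 3\right)^{2} \frac{\sqrt{2}}{2} = 0^{2} \sqrt{2} \cdot \frac{1}{2} = 0 \frac{\sqrt{2}}{2} = 0$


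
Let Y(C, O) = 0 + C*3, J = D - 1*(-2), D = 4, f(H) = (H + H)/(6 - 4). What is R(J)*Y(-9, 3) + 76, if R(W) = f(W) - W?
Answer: 76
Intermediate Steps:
f(H) = H (f(H) = (2*H)/2 = (2*H)*(1/2) = H)
J = 6 (J = 4 - 1*(-2) = 4 + 2 = 6)
R(W) = 0 (R(W) = W - W = 0)
Y(C, O) = 3*C (Y(C, O) = 0 + 3*C = 3*C)
R(J)*Y(-9, 3) + 76 = 0*(3*(-9)) + 76 = 0*(-27) + 76 = 0 + 76 = 76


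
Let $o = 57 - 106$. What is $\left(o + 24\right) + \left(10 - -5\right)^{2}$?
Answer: $200$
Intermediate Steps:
$o = -49$ ($o = 57 - 106 = -49$)
$\left(o + 24\right) + \left(10 - -5\right)^{2} = \left(-49 + 24\right) + \left(10 - -5\right)^{2} = -25 + \left(10 + 5\right)^{2} = -25 + 15^{2} = -25 + 225 = 200$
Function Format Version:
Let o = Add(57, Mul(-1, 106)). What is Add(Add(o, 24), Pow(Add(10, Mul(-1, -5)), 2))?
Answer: 200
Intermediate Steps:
o = -49 (o = Add(57, -106) = -49)
Add(Add(o, 24), Pow(Add(10, Mul(-1, -5)), 2)) = Add(Add(-49, 24), Pow(Add(10, Mul(-1, -5)), 2)) = Add(-25, Pow(Add(10, 5), 2)) = Add(-25, Pow(15, 2)) = Add(-25, 225) = 200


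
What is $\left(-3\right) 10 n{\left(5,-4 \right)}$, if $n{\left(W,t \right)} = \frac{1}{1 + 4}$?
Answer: $-6$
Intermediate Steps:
$n{\left(W,t \right)} = \frac{1}{5}$
$\left(-3\right) 10 n{\left(5,-4 \right)} = \left(-3\right) 10 \cdot \frac{1}{5} = \left(-30\right) \frac{1}{5} = -6$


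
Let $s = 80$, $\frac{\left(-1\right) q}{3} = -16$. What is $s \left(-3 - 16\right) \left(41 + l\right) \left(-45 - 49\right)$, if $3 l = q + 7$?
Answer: $\frac{25432640}{3} \approx 8.4776 \cdot 10^{6}$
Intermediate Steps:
$q = 48$ ($q = \left(-3\right) \left(-16\right) = 48$)
$l = \frac{55}{3}$ ($l = \frac{48 + 7}{3} = \frac{1}{3} \cdot 55 = \frac{55}{3} \approx 18.333$)
$s \left(-3 - 16\right) \left(41 + l\right) \left(-45 - 49\right) = 80 \left(-3 - 16\right) \left(41 + \frac{55}{3}\right) \left(-45 - 49\right) = 80 \left(-3 - 16\right) \frac{178}{3} \left(-94\right) = 80 \left(-19\right) \left(- \frac{16732}{3}\right) = \left(-1520\right) \left(- \frac{16732}{3}\right) = \frac{25432640}{3}$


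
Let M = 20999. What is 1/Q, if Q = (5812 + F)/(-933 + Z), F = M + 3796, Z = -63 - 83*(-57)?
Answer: 3735/30607 ≈ 0.12203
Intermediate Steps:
Z = 4668 (Z = -63 + 4731 = 4668)
F = 24795 (F = 20999 + 3796 = 24795)
Q = 30607/3735 (Q = (5812 + 24795)/(-933 + 4668) = 30607/3735 ≈ 8.1946)
1/Q = 1/(30607/3735) = 3735/30607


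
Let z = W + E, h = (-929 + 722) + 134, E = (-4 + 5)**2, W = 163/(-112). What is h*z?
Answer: 3723/112 ≈ 33.241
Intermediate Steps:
W = -163/112 (W = 163*(-1/112) = -163/112 ≈ -1.4554)
E = 1 (E = 1**2 = 1)
h = -73 (h = -207 + 134 = -73)
z = -51/112 (z = -163/112 + 1 = -51/112 ≈ -0.45536)
h*z = -73*(-51/112) = 3723/112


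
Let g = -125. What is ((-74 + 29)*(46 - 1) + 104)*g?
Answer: 240125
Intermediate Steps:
((-74 + 29)*(46 - 1) + 104)*g = ((-74 + 29)*(46 - 1) + 104)*(-125) = (-45*45 + 104)*(-125) = (-2025 + 104)*(-125) = -1921*(-125) = 240125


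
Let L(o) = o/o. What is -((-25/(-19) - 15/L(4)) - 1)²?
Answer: -77841/361 ≈ -215.63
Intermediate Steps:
L(o) = 1
-((-25/(-19) - 15/L(4)) - 1)² = -((-25/(-19) - 15/1) - 1)² = -((-25*(-1/19) - 15*1) - 1)² = -((25/19 - 15) - 1)² = -(-260/19 - 1)² = -(-279/19)² = -1*77841/361 = -77841/361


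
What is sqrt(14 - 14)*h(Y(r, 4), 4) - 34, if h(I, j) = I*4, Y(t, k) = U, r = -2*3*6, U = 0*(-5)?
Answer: -34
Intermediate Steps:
U = 0
r = -36 (r = -6*6 = -36)
Y(t, k) = 0
h(I, j) = 4*I
sqrt(14 - 14)*h(Y(r, 4), 4) - 34 = sqrt(14 - 14)*(4*0) - 34 = sqrt(0)*0 - 34 = 0*0 - 34 = 0 - 34 = -34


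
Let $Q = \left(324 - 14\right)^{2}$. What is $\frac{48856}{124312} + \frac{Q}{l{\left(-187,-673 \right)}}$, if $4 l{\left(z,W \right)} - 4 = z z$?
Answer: $\frac{150896871}{13254767} \approx 11.384$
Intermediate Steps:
$l{\left(z,W \right)} = 1 + \frac{z^{2}}{4}$ ($l{\left(z,W \right)} = 1 + \frac{z z}{4} = 1 + \frac{z^{2}}{4}$)
$Q = 96100$ ($Q = \left(324 + \left(-176 + 162\right)\right)^{2} = \left(324 - 14\right)^{2} = 310^{2} = 96100$)
$\frac{48856}{124312} + \frac{Q}{l{\left(-187,-673 \right)}} = \frac{48856}{124312} + \frac{96100}{1 + \frac{\left(-187\right)^{2}}{4}} = 48856 \cdot \frac{1}{124312} + \frac{96100}{1 + \frac{1}{4} \cdot 34969} = \frac{6107}{15539} + \frac{96100}{1 + \frac{34969}{4}} = \frac{6107}{15539} + \frac{96100}{\frac{34973}{4}} = \frac{6107}{15539} + 96100 \cdot \frac{4}{34973} = \frac{6107}{15539} + \frac{384400}{34973} = \frac{150896871}{13254767}$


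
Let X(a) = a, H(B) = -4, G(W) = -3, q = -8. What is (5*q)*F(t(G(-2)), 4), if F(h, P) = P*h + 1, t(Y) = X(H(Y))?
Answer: 600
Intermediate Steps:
t(Y) = -4
F(h, P) = 1 + P*h
(5*q)*F(t(G(-2)), 4) = (5*(-8))*(1 + 4*(-4)) = -40*(1 - 16) = -40*(-15) = 600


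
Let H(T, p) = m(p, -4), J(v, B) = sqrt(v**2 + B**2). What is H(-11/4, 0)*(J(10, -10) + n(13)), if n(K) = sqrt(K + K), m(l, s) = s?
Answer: -40*sqrt(2) - 4*sqrt(26) ≈ -76.965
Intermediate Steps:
n(K) = sqrt(2)*sqrt(K) (n(K) = sqrt(2*K) = sqrt(2)*sqrt(K))
J(v, B) = sqrt(B**2 + v**2)
H(T, p) = -4
H(-11/4, 0)*(J(10, -10) + n(13)) = -4*(sqrt((-10)**2 + 10**2) + sqrt(2)*sqrt(13)) = -4*(sqrt(100 + 100) + sqrt(26)) = -4*(sqrt(200) + sqrt(26)) = -4*(10*sqrt(2) + sqrt(26)) = -4*(sqrt(26) + 10*sqrt(2)) = -40*sqrt(2) - 4*sqrt(26)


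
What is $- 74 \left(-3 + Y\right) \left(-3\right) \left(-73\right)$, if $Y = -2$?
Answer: $81030$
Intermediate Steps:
$- 74 \left(-3 + Y\right) \left(-3\right) \left(-73\right) = - 74 \left(-3 - 2\right) \left(-3\right) \left(-73\right) = - 74 \left(\left(-5\right) \left(-3\right)\right) \left(-73\right) = \left(-74\right) 15 \left(-73\right) = \left(-1110\right) \left(-73\right) = 81030$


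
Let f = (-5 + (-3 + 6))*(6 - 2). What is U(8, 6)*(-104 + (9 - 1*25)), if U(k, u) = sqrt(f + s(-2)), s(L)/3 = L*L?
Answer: -240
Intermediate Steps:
s(L) = 3*L**2 (s(L) = 3*(L*L) = 3*L**2)
f = -8 (f = (-5 + 3)*4 = -2*4 = -8)
U(k, u) = 2 (U(k, u) = sqrt(-8 + 3*(-2)**2) = sqrt(-8 + 3*4) = sqrt(-8 + 12) = sqrt(4) = 2)
U(8, 6)*(-104 + (9 - 1*25)) = 2*(-104 + (9 - 1*25)) = 2*(-104 + (9 - 25)) = 2*(-104 - 16) = 2*(-120) = -240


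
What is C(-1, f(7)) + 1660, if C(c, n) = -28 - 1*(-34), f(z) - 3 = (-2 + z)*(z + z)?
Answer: 1666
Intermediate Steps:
f(z) = 3 + 2*z*(-2 + z) (f(z) = 3 + (-2 + z)*(z + z) = 3 + (-2 + z)*(2*z) = 3 + 2*z*(-2 + z))
C(c, n) = 6 (C(c, n) = -28 + 34 = 6)
C(-1, f(7)) + 1660 = 6 + 1660 = 1666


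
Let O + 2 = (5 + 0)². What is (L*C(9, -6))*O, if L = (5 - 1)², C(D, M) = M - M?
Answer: 0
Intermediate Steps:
C(D, M) = 0
O = 23 (O = -2 + (5 + 0)² = -2 + 5² = -2 + 25 = 23)
L = 16 (L = 4² = 16)
(L*C(9, -6))*O = (16*0)*23 = 0*23 = 0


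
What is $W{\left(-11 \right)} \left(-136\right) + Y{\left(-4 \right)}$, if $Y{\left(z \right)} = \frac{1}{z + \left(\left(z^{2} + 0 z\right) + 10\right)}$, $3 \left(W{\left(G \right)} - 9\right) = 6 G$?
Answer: $\frac{38897}{22} \approx 1768.0$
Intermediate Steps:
$W{\left(G \right)} = 9 + 2 G$ ($W{\left(G \right)} = 9 + \frac{6 G}{3} = 9 + 2 G$)
$Y{\left(z \right)} = \frac{1}{10 + z + z^{2}}$ ($Y{\left(z \right)} = \frac{1}{z + \left(\left(z^{2} + 0\right) + 10\right)} = \frac{1}{z + \left(z^{2} + 10\right)} = \frac{1}{z + \left(10 + z^{2}\right)} = \frac{1}{10 + z + z^{2}}$)
$W{\left(-11 \right)} \left(-136\right) + Y{\left(-4 \right)} = \left(9 + 2 \left(-11\right)\right) \left(-136\right) + \frac{1}{10 - 4 + \left(-4\right)^{2}} = \left(9 - 22\right) \left(-136\right) + \frac{1}{10 - 4 + 16} = \left(-13\right) \left(-136\right) + \frac{1}{22} = 1768 + \frac{1}{22} = \frac{38897}{22}$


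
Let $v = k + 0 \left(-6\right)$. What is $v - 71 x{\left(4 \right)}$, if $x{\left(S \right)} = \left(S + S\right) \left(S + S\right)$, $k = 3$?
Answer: $-4541$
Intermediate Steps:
$v = 3$ ($v = 3 + 0 \left(-6\right) = 3 + 0 = 3$)
$x{\left(S \right)} = 4 S^{2}$ ($x{\left(S \right)} = 2 S 2 S = 4 S^{2}$)
$v - 71 x{\left(4 \right)} = 3 - 71 \cdot 4 \cdot 4^{2} = 3 - 71 \cdot 4 \cdot 16 = 3 - 4544 = -4541$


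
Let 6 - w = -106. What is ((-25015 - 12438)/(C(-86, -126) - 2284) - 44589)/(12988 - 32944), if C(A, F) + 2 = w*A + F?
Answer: 536992463/240350064 ≈ 2.2342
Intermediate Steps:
w = 112 (w = 6 - 1*(-106) = 6 + 106 = 112)
C(A, F) = -2 + F + 112*A (C(A, F) = -2 + (112*A + F) = -2 + (F + 112*A) = -2 + F + 112*A)
((-25015 - 12438)/(C(-86, -126) - 2284) - 44589)/(12988 - 32944) = ((-25015 - 12438)/((-2 - 126 + 112*(-86)) - 2284) - 44589)/(12988 - 32944) = (-37453/((-2 - 126 - 9632) - 2284) - 44589)/(-19956) = (-37453/(-9760 - 2284) - 44589)*(-1/19956) = (-37453/(-12044) - 44589)*(-1/19956) = (-37453*(-1/12044) - 44589)*(-1/19956) = (37453/12044 - 44589)*(-1/19956) = -536992463/12044*(-1/19956) = 536992463/240350064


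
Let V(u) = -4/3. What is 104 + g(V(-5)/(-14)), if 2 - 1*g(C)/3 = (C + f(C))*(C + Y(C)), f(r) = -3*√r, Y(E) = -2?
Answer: 16250/147 - 40*√42/49 ≈ 105.25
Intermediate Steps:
V(u) = -4/3 (V(u) = -4*⅓ = -4/3)
g(C) = 6 - 3*(-2 + C)*(C - 3*√C) (g(C) = 6 - 3*(C - 3*√C)*(C - 2) = 6 - 3*(C - 3*√C)*(-2 + C) = 6 - 3*(-2 + C)*(C - 3*√C))
104 + g(V(-5)/(-14)) = 104 + (6 - 18*2*√3*√(-1/(-14))/3 - 3*(-4/3/(-14))² + 6*(-4/3/(-14)) + 9*(-4/3/(-14))^(3/2)) = 104 + (6 - 18*√42/21 - 3*(-4/3*(-1/14))² + 6*(-4/3*(-1/14)) + 9*(-4/3*(-1/14))^(3/2)) = 104 + (6 - 6*√42/7 - 3*(2/21)² + 6*(2/21) + 9*(2/21)^(3/2)) = 104 + (6 - 6*√42/7 - 3*4/441 + 4/7 + 9*(2*√42/441)) = 104 + (6 - 6*√42/7 - 4/147 + 4/7 + 2*√42/49) = 104 + (962/147 - 40*√42/49) = 16250/147 - 40*√42/49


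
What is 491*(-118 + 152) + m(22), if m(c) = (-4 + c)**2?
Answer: 17018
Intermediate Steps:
491*(-118 + 152) + m(22) = 491*(-118 + 152) + (-4 + 22)**2 = 491*34 + 18**2 = 16694 + 324 = 17018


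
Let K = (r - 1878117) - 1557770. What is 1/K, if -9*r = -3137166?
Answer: -1/3087313 ≈ -3.2391e-7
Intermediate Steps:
r = 348574 (r = -⅑*(-3137166) = 348574)
K = -3087313 (K = (348574 - 1878117) - 1557770 = -1529543 - 1557770 = -3087313)
1/K = 1/(-3087313) = -1/3087313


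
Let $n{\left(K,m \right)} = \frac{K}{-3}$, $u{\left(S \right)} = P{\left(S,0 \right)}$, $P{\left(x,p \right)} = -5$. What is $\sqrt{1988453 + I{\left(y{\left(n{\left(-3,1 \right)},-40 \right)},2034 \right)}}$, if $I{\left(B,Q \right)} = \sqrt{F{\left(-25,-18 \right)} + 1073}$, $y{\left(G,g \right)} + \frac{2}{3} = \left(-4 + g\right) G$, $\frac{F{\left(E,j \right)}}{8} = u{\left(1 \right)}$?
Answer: $\sqrt{1988453 + \sqrt{1033}} \approx 1410.1$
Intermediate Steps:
$u{\left(S \right)} = -5$
$F{\left(E,j \right)} = -40$ ($F{\left(E,j \right)} = 8 \left(-5\right) = -40$)
$n{\left(K,m \right)} = - \frac{K}{3}$ ($n{\left(K,m \right)} = K \left(- \frac{1}{3}\right) = - \frac{K}{3}$)
$y{\left(G,g \right)} = - \frac{2}{3} + G \left(-4 + g\right)$ ($y{\left(G,g \right)} = - \frac{2}{3} + \left(-4 + g\right) G = - \frac{2}{3} + G \left(-4 + g\right)$)
$I{\left(B,Q \right)} = \sqrt{1033}$ ($I{\left(B,Q \right)} = \sqrt{-40 + 1073} = \sqrt{1033}$)
$\sqrt{1988453 + I{\left(y{\left(n{\left(-3,1 \right)},-40 \right)},2034 \right)}} = \sqrt{1988453 + \sqrt{1033}}$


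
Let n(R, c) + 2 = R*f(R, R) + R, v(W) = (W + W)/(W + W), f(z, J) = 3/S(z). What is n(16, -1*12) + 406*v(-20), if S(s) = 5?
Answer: 2148/5 ≈ 429.60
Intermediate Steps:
f(z, J) = ⅗ (f(z, J) = 3/5 = 3*(⅕) = ⅗)
v(W) = 1 (v(W) = (2*W)/((2*W)) = (2*W)*(1/(2*W)) = 1)
n(R, c) = -2 + 8*R/5 (n(R, c) = -2 + (R*(⅗) + R) = -2 + (3*R/5 + R) = -2 + 8*R/5)
n(16, -1*12) + 406*v(-20) = (-2 + (8/5)*16) + 406*1 = (-2 + 128/5) + 406 = 118/5 + 406 = 2148/5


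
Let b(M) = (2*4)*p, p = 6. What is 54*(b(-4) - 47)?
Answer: 54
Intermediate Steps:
b(M) = 48 (b(M) = (2*4)*6 = 8*6 = 48)
54*(b(-4) - 47) = 54*(48 - 47) = 54*1 = 54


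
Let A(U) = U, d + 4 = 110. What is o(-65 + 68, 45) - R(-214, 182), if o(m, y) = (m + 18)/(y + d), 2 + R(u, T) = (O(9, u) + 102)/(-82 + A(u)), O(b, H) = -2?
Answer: 27677/11174 ≈ 2.4769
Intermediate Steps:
d = 106 (d = -4 + 110 = 106)
R(u, T) = -2 + 100/(-82 + u) (R(u, T) = -2 + (-2 + 102)/(-82 + u) = -2 + 100/(-82 + u))
o(m, y) = (18 + m)/(106 + y) (o(m, y) = (m + 18)/(y + 106) = (18 + m)/(106 + y))
o(-65 + 68, 45) - R(-214, 182) = (18 + (-65 + 68))/(106 + 45) - 2*(132 - 1*(-214))/(-82 - 214) = (18 + 3)/151 - 2*(132 + 214)/(-296) = (1/151)*21 - 2*(-1)*346/296 = 21/151 - 1*(-173/74) = 21/151 + 173/74 = 27677/11174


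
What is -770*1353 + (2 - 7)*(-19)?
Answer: -1041715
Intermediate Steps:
-770*1353 + (2 - 7)*(-19) = -1041810 - 5*(-19) = -1041810 + 95 = -1041715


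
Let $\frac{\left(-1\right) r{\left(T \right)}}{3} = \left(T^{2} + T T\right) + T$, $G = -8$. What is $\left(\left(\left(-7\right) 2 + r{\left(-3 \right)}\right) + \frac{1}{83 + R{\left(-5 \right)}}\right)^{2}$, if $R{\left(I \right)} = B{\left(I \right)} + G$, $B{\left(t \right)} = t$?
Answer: $\frac{17048641}{4900} \approx 3479.3$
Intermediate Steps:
$r{\left(T \right)} = - 6 T^{2} - 3 T$ ($r{\left(T \right)} = - 3 \left(\left(T^{2} + T T\right) + T\right) = - 3 \left(\left(T^{2} + T^{2}\right) + T\right) = - 3 \left(2 T^{2} + T\right) = - 3 \left(T + 2 T^{2}\right) = - 6 T^{2} - 3 T$)
$R{\left(I \right)} = -8 + I$ ($R{\left(I \right)} = I - 8 = -8 + I$)
$\left(\left(\left(-7\right) 2 + r{\left(-3 \right)}\right) + \frac{1}{83 + R{\left(-5 \right)}}\right)^{2} = \left(\left(\left(-7\right) 2 - - 9 \left(1 + 2 \left(-3\right)\right)\right) + \frac{1}{83 - 13}\right)^{2} = \left(\left(-14 - - 9 \left(1 - 6\right)\right) + \frac{1}{83 - 13}\right)^{2} = \left(\left(-14 - \left(-9\right) \left(-5\right)\right) + \frac{1}{70}\right)^{2} = \left(\left(-14 - 45\right) + \frac{1}{70}\right)^{2} = \left(-59 + \frac{1}{70}\right)^{2} = \left(- \frac{4129}{70}\right)^{2} = \frac{17048641}{4900}$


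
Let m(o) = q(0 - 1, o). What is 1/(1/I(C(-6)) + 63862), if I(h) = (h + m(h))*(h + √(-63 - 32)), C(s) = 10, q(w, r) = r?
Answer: 4981236200/318111718976801 + 20*I*√95/318111718976801 ≈ 1.5659e-5 + 6.1279e-13*I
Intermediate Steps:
m(o) = o
I(h) = 2*h*(h + I*√95) (I(h) = (h + h)*(h + √(-63 - 32)) = (2*h)*(h + √(-95)) = (2*h)*(h + I*√95) = 2*h*(h + I*√95))
1/(1/I(C(-6)) + 63862) = 1/(1/(2*10*(10 + I*√95)) + 63862) = 1/(1/(200 + 20*I*√95) + 63862) = 1/(63862 + 1/(200 + 20*I*√95))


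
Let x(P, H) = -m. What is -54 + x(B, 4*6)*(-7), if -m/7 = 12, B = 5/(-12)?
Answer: -642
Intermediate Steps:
B = -5/12 (B = 5*(-1/12) = -5/12 ≈ -0.41667)
m = -84 (m = -7*12 = -84)
x(P, H) = 84 (x(P, H) = -1*(-84) = 84)
-54 + x(B, 4*6)*(-7) = -54 + 84*(-7) = -54 - 588 = -642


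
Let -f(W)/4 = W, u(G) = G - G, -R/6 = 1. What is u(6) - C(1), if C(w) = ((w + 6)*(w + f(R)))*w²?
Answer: -175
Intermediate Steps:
R = -6 (R = -6*1 = -6)
u(G) = 0
f(W) = -4*W
C(w) = w²*(6 + w)*(24 + w) (C(w) = ((w + 6)*(w - 4*(-6)))*w² = ((6 + w)*(w + 24))*w² = ((6 + w)*(24 + w))*w² = w²*(6 + w)*(24 + w))
u(6) - C(1) = 0 - 1²*(144 + 1² + 30*1) = 0 - (144 + 1 + 30) = 0 - 175 = -175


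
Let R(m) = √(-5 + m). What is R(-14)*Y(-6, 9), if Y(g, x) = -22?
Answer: -22*I*√19 ≈ -95.896*I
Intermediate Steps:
R(-14)*Y(-6, 9) = √(-5 - 14)*(-22) = √(-19)*(-22) = (I*√19)*(-22) = -22*I*√19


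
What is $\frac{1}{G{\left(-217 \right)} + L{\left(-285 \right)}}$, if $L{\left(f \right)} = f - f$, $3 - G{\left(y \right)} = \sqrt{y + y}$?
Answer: $\frac{3}{443} + \frac{i \sqrt{434}}{443} \approx 0.006772 + 0.047026 i$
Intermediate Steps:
$G{\left(y \right)} = 3 - \sqrt{2} \sqrt{y}$ ($G{\left(y \right)} = 3 - \sqrt{y + y} = 3 - \sqrt{2 y} = 3 - \sqrt{2} \sqrt{y}$)
$L{\left(f \right)} = 0$
$\frac{1}{G{\left(-217 \right)} + L{\left(-285 \right)}} = \frac{1}{\left(3 - \sqrt{2} \sqrt{-217}\right) + 0} = \frac{1}{\left(3 - \sqrt{2} i \sqrt{217}\right) + 0} = \frac{1}{\left(3 - i \sqrt{434}\right) + 0} = \frac{1}{3 - i \sqrt{434}}$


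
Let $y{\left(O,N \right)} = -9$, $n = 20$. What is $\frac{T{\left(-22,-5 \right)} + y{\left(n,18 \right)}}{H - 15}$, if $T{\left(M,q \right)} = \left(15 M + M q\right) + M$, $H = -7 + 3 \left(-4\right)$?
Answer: $\frac{251}{34} \approx 7.3824$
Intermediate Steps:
$H = -19$ ($H = -7 - 12 = -19$)
$T{\left(M,q \right)} = 16 M + M q$
$\frac{T{\left(-22,-5 \right)} + y{\left(n,18 \right)}}{H - 15} = \frac{- 22 \left(16 - 5\right) - 9}{-19 - 15} = \frac{\left(-22\right) 11 - 9}{-34} = \left(-242 - 9\right) \left(- \frac{1}{34}\right) = \left(-251\right) \left(- \frac{1}{34}\right) = \frac{251}{34}$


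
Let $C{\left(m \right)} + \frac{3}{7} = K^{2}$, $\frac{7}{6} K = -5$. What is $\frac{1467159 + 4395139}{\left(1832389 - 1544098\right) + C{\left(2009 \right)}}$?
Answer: $\frac{143626301}{7063569} \approx 20.333$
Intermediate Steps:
$K = - \frac{30}{7}$ ($K = \frac{6}{7} \left(-5\right) = - \frac{30}{7} \approx -4.2857$)
$C{\left(m \right)} = \frac{879}{49}$ ($C{\left(m \right)} = - \frac{3}{7} + \left(- \frac{30}{7}\right)^{2} = - \frac{3}{7} + \frac{900}{49} = \frac{879}{49}$)
$\frac{1467159 + 4395139}{\left(1832389 - 1544098\right) + C{\left(2009 \right)}} = \frac{1467159 + 4395139}{\left(1832389 - 1544098\right) + \frac{879}{49}} = \frac{5862298}{\left(1832389 - 1544098\right) + \frac{879}{49}} = \frac{5862298}{288291 + \frac{879}{49}} = \frac{5862298}{\frac{14127138}{49}} = 5862298 \cdot \frac{49}{14127138} = \frac{143626301}{7063569}$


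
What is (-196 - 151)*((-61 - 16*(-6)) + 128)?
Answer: -56561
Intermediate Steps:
(-196 - 151)*((-61 - 16*(-6)) + 128) = -347*((-61 + 96) + 128) = -347*(35 + 128) = -347*163 = -56561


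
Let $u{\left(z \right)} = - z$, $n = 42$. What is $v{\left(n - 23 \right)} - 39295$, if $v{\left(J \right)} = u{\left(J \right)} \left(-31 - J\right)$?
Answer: $-38345$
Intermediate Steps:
$v{\left(J \right)} = - J \left(-31 - J\right)$
$v{\left(n - 23 \right)} - 39295 = \left(42 - 23\right) \left(31 + \left(42 - 23\right)\right) - 39295 = 19 \left(31 + 19\right) - 39295 = 19 \cdot 50 - 39295 = 950 - 39295 = -38345$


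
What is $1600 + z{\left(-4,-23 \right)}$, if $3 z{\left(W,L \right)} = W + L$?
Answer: $1591$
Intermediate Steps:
$z{\left(W,L \right)} = \frac{L}{3} + \frac{W}{3}$ ($z{\left(W,L \right)} = \frac{W + L}{3} = \frac{L + W}{3} = \frac{L}{3} + \frac{W}{3}$)
$1600 + z{\left(-4,-23 \right)} = 1600 + \left(\frac{1}{3} \left(-23\right) + \frac{1}{3} \left(-4\right)\right) = 1600 - 9 = 1591$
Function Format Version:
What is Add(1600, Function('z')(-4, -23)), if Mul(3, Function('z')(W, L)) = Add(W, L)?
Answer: 1591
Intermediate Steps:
Function('z')(W, L) = Add(Mul(Rational(1, 3), L), Mul(Rational(1, 3), W)) (Function('z')(W, L) = Mul(Rational(1, 3), Add(W, L)) = Mul(Rational(1, 3), Add(L, W)) = Add(Mul(Rational(1, 3), L), Mul(Rational(1, 3), W)))
Add(1600, Function('z')(-4, -23)) = Add(1600, Add(Mul(Rational(1, 3), -23), Mul(Rational(1, 3), -4))) = Add(1600, Add(Rational(-23, 3), Rational(-4, 3))) = Add(1600, -9) = 1591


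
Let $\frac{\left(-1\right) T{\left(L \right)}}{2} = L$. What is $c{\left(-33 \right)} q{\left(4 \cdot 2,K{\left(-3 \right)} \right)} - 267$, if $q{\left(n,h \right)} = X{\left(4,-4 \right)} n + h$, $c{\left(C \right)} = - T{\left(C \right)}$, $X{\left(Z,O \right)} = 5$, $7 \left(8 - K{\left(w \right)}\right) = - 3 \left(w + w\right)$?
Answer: $- \frac{22857}{7} \approx -3265.3$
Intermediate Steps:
$T{\left(L \right)} = - 2 L$
$K{\left(w \right)} = 8 + \frac{6 w}{7}$ ($K{\left(w \right)} = 8 - \frac{\left(-3\right) \left(w + w\right)}{7} = 8 - \frac{\left(-3\right) 2 w}{7} = 8 - \frac{\left(-6\right) w}{7} = 8 + \frac{6 w}{7}$)
$c{\left(C \right)} = 2 C$ ($c{\left(C \right)} = - \left(-2\right) C = 2 C$)
$q{\left(n,h \right)} = h + 5 n$ ($q{\left(n,h \right)} = 5 n + h = h + 5 n$)
$c{\left(-33 \right)} q{\left(4 \cdot 2,K{\left(-3 \right)} \right)} - 267 = 2 \left(-33\right) \left(\left(8 + \frac{6}{7} \left(-3\right)\right) + 5 \cdot 4 \cdot 2\right) - 267 = - 66 \left(\left(8 - \frac{18}{7}\right) + 5 \cdot 8\right) - 267 = - 66 \left(\frac{38}{7} + 40\right) - 267 = \left(-66\right) \frac{318}{7} - 267 = - \frac{20988}{7} - 267 = - \frac{22857}{7}$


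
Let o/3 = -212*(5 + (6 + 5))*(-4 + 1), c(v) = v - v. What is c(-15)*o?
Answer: 0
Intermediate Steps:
c(v) = 0
o = 30528 (o = 3*(-212*(5 + (6 + 5))*(-4 + 1)) = 3*(-212*(5 + 11)*(-3)) = 3*(-3392*(-3)) = 3*(-212*(-48)) = 3*10176 = 30528)
c(-15)*o = 0*30528 = 0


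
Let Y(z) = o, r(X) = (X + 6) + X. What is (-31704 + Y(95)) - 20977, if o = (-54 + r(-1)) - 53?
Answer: -52784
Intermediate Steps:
r(X) = 6 + 2*X (r(X) = (6 + X) + X = 6 + 2*X)
o = -103 (o = (-54 + (6 + 2*(-1))) - 53 = (-54 + (6 - 2)) - 53 = (-54 + 4) - 53 = -50 - 53 = -103)
Y(z) = -103
(-31704 + Y(95)) - 20977 = (-31704 - 103) - 20977 = -31807 - 20977 = -52784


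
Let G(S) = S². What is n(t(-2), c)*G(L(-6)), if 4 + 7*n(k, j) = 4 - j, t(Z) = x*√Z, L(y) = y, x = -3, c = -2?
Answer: 72/7 ≈ 10.286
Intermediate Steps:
t(Z) = -3*√Z
n(k, j) = -j/7 (n(k, j) = -4/7 + (4 - j)/7 = -4/7 + (4/7 - j/7) = -j/7)
n(t(-2), c)*G(L(-6)) = -⅐*(-2)*(-6)² = (2/7)*36 = 72/7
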